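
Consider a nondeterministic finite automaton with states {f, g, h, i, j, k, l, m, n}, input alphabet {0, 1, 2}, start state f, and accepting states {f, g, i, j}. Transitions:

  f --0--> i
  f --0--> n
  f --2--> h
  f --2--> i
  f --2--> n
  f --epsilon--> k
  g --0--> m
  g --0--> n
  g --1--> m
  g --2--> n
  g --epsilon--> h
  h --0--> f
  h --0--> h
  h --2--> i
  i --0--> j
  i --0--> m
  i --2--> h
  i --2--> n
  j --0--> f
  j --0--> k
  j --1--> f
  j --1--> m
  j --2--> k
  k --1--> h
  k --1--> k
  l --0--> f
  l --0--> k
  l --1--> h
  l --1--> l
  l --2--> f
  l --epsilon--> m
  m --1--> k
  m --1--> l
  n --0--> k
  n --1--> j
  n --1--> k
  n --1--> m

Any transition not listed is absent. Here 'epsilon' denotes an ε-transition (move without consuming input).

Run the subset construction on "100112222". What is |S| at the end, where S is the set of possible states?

Start: ε-closure({f}) = {f, k}.
Read '1': f→∅, k→{h, k}; now {h, k}.
Read '0': h→{f, h}, k→∅; union {f, h}; ε-closure = {f, h, k}.
Read '0': f→{i, n}, h→{f, h}, k→∅; union {f, h, i, n}; ε-closure = {f, h, i, k, n}.
Read '1': f→∅, h→∅, i→∅, k→{h, k}, n→{j, k, m}; now {h, j, k, m}.
Read '1': h→∅, j→{f, m}, k→{h, k}, m→{k, l}; now {f, h, k, l, m}.
Read '2': f→{h, i, n}, h→{i}, k→∅, l→{f}, m→∅; union {f, h, i, n}; ε-closure = {f, h, i, k, n}.
Read '2': f→{h, i, n}, h→{i}, i→{h, n}, k→∅, n→∅; now {h, i, n}.
Read '2': h→{i}, i→{h, n}, n→∅; now {h, i, n}.
Read '2': h→{i}, i→{h, n}, n→∅; now {h, i, n}.
That set has 3 states.

3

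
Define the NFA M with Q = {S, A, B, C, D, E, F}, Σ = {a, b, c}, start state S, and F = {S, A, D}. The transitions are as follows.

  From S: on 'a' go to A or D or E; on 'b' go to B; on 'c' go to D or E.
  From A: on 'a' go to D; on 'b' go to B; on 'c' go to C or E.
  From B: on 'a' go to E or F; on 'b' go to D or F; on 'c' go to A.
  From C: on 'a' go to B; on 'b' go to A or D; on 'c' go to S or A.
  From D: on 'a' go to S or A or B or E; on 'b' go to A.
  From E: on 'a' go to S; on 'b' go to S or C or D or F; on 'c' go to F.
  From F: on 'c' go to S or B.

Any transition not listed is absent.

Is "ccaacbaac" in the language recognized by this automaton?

No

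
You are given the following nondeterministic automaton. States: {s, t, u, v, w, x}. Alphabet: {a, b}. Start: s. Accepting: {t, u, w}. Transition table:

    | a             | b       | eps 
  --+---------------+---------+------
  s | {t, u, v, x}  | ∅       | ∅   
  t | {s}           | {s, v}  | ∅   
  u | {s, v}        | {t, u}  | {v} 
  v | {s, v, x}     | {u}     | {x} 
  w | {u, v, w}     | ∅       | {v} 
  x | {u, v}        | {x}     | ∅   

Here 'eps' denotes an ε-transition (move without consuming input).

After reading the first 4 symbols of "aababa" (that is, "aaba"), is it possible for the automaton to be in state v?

Start in {s}.
Read 'a': s→{t, u, v, x}; now {t, u, v, x}.
Read 'a': t→{s}, u→{s, v}, v→{s, v, x}, x→{u, v}; now {s, u, v, x}.
Read 'b': s→∅, u→{t, u}, v→{u}, x→{x}; union {t, u, x}; ε-closure = {t, u, v, x}.
Read 'a': t→{s}, u→{s, v}, v→{s, v, x}, x→{u, v}; now {s, u, v, x}.
State v is in {s, u, v, x}.

Yes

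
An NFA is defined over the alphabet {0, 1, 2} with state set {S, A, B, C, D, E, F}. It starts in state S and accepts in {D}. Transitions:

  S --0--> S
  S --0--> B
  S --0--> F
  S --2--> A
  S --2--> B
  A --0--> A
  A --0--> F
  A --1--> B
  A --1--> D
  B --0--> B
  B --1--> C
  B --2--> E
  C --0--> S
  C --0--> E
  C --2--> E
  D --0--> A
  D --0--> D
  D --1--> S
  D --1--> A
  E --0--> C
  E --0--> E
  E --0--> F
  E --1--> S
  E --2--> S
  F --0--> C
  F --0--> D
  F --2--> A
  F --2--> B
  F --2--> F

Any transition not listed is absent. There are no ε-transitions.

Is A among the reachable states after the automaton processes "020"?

Yes

Start in {S}.
Read '0': S→{S, B, F}; now {S, B, F}.
Read '2': S→{A, B}, B→{E}, F→{A, B, F}; now {A, B, E, F}.
Read '0': A→{A, F}, B→{B}, E→{C, E, F}, F→{C, D}; now {A, B, C, D, E, F}.
State A is in {A, B, C, D, E, F}.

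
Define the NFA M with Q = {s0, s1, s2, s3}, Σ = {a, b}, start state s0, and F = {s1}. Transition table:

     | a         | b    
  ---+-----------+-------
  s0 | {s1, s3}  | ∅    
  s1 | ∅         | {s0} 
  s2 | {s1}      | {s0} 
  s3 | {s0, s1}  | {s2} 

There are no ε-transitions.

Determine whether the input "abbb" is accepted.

No

Start in {s0}.
Read 'a': s0→{s1, s3}; now {s1, s3}.
Read 'b': s1→{s0}, s3→{s2}; now {s0, s2}.
Read 'b': s0→∅, s2→{s0}; now {s0}.
Read 'b': s0→∅; now ∅.
The final set ∅ contains no accepting state.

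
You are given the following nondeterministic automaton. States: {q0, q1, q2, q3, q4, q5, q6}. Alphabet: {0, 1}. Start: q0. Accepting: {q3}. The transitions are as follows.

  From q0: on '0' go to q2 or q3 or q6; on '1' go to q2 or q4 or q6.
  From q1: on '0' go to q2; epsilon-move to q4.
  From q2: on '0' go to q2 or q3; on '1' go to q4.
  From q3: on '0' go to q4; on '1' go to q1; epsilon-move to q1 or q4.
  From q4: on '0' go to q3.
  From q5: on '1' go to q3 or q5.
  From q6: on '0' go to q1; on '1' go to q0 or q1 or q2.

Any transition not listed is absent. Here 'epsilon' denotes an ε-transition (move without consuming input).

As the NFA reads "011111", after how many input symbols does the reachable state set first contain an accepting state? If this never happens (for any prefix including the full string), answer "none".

Start in {q0}.
Read '0': q0→{q2, q3, q6}; union {q2, q3, q6}; ε-closure = {q1, q2, q3, q4, q6}.
None of the earlier sets intersect F, but {q1, q2, q3, q4, q6} does.

1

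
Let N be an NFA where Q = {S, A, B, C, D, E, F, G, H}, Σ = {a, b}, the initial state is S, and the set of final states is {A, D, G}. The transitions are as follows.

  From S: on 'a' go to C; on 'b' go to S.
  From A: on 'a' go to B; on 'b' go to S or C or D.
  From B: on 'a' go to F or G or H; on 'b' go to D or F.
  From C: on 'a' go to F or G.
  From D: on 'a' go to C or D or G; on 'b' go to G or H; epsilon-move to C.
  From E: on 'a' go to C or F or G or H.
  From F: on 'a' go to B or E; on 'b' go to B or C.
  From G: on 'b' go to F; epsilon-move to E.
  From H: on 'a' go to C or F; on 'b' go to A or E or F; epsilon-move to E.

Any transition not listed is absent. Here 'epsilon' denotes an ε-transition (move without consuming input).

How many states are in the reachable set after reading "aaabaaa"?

7

Start in {S}.
Read 'a': {S} → {C}.
Read 'a': {C} → {E, F, G}.
Read 'a': {E, F, G} → {B, C, E, F, G, H}.
Read 'b': {B, C, E, F, G, H} → {A, B, C, D, E, F}.
Read 'a': {A, B, C, D, E, F} → {B, C, D, E, F, G, H}.
Read 'a': {B, C, D, E, F, G, H} → {B, C, D, E, F, G, H}.
Read 'a': {B, C, D, E, F, G, H} → {B, C, D, E, F, G, H}.
That set has 7 states.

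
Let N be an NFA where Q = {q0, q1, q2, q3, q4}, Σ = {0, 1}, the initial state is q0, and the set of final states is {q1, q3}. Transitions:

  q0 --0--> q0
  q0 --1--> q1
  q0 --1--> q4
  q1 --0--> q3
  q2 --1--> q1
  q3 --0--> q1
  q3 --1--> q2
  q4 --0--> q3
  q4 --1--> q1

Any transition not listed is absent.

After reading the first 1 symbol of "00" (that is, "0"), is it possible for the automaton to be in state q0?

Start in {q0}.
Read '0': q0→{q0}; now {q0}.
State q0 is in {q0}.

Yes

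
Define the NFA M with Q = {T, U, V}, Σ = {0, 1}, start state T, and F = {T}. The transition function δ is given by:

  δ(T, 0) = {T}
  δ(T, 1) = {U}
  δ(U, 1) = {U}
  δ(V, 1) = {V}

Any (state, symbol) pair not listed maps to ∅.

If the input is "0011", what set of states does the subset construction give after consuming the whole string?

{U}

Start in {T}.
Read '0': T→{T}; now {T}.
Read '0': T→{T}; now {T}.
Read '1': T→{U}; now {U}.
Read '1': U→{U}; now {U}.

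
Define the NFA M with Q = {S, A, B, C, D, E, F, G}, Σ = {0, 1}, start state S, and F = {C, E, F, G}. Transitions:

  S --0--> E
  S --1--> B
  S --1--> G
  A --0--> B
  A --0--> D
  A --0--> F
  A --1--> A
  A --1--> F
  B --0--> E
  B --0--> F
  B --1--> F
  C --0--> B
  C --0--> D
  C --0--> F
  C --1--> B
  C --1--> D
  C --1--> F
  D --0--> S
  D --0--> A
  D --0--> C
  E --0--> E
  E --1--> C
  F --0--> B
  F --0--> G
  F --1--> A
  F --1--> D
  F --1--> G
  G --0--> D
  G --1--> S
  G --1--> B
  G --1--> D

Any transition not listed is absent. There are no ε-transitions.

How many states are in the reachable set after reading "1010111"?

Start in {S}.
Read '1': S→{B, G}; now {B, G}.
Read '0': B→{E, F}, G→{D}; now {D, E, F}.
Read '1': D→∅, E→{C}, F→{A, D, G}; now {A, C, D, G}.
Read '0': A→{B, D, F}, C→{B, D, F}, D→{S, A, C}, G→{D}; now {S, A, B, C, D, F}.
Read '1': S→{B, G}, A→{A, F}, B→{F}, C→{B, D, F}, D→∅, F→{A, D, G}; now {A, B, D, F, G}.
Read '1': A→{A, F}, B→{F}, D→∅, F→{A, D, G}, G→{S, B, D}; now {S, A, B, D, F, G}.
Read '1': S→{B, G}, A→{A, F}, B→{F}, D→∅, F→{A, D, G}, G→{S, B, D}; now {S, A, B, D, F, G}.
That set has 6 states.

6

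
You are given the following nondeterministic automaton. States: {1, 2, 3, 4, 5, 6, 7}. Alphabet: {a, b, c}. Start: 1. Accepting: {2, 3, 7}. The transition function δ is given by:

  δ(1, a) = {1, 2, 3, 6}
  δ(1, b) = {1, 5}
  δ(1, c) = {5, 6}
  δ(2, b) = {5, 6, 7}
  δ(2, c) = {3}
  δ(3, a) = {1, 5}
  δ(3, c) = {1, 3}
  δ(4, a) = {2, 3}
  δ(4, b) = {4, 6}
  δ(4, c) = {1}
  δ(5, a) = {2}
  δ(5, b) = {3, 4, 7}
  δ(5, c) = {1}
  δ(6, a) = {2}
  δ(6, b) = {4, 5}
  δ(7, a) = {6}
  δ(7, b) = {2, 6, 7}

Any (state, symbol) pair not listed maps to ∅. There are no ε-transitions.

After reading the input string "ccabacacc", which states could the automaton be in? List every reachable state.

Start in {1}.
Read 'c': {1} → {5, 6}.
Read 'c': {5, 6} → {1}.
Read 'a': {1} → {1, 2, 3, 6}.
Read 'b': {1, 2, 3, 6} → {1, 4, 5, 6, 7}.
Read 'a': {1, 4, 5, 6, 7} → {1, 2, 3, 6}.
Read 'c': {1, 2, 3, 6} → {1, 3, 5, 6}.
Read 'a': {1, 3, 5, 6} → {1, 2, 3, 5, 6}.
Read 'c': {1, 2, 3, 5, 6} → {1, 3, 5, 6}.
Read 'c': {1, 3, 5, 6} → {1, 3, 5, 6}.

{1, 3, 5, 6}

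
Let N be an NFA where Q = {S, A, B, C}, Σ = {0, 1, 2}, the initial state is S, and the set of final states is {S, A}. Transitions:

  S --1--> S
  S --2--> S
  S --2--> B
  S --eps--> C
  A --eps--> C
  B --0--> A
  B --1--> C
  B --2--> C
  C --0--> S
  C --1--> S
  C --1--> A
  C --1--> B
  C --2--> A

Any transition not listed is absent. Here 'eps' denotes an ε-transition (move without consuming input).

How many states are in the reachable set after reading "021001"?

Start: ε-closure({S}) = {S, C}.
Read '0': S→∅, C→{S}; union {S}; ε-closure = {S, C}.
Read '2': S→{S, B}, C→{A}; union {S, A, B}; ε-closure = {S, A, B, C}.
Read '1': S→{S}, A→∅, B→{C}, C→{S, A, B}; now {S, A, B, C}.
Read '0': S→∅, A→∅, B→{A}, C→{S}; union {S, A}; ε-closure = {S, A, C}.
Read '0': S→∅, A→∅, C→{S}; union {S}; ε-closure = {S, C}.
Read '1': S→{S}, C→{S, A, B}; union {S, A, B}; ε-closure = {S, A, B, C}.
That set has 4 states.

4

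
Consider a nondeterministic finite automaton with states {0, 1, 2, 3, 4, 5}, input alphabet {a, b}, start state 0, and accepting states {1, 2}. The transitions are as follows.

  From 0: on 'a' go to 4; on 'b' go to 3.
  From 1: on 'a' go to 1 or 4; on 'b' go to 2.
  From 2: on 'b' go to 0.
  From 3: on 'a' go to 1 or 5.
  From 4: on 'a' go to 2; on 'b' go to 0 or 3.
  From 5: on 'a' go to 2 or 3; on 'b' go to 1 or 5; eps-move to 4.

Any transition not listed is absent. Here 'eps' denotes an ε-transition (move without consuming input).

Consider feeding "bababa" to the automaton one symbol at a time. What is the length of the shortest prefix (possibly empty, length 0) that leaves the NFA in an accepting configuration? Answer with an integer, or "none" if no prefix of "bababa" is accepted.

2

Start in {0}.
Read 'b': {0} → {3}.
Read 'a': {3} → {1, 4, 5}.
None of the earlier sets intersect F, but {1, 4, 5} does.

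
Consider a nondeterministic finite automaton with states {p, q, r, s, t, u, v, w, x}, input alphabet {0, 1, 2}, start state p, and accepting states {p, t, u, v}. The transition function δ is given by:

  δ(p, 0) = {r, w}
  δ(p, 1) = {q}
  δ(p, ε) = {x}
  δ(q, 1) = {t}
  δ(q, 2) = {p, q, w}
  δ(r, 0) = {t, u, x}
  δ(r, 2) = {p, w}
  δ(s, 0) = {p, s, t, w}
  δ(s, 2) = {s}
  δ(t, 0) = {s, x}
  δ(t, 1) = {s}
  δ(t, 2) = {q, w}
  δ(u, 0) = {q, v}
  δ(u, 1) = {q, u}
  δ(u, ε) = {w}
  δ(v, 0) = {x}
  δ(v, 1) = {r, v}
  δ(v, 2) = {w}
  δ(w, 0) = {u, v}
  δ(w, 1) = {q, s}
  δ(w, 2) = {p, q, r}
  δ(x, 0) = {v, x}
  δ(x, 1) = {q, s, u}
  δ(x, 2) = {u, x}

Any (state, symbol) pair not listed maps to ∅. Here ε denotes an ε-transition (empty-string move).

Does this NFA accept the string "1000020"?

Start: ε-closure({p}) = {p, x}.
Read '1': {p, x} → {q, s, u, w}.
Read '0': {q, s, u, w} → {p, q, s, t, u, v, w, x}.
Read '0': {p, q, s, t, u, v, w, x} → {p, q, r, s, t, u, v, w, x}.
Read '0': {p, q, r, s, t, u, v, w, x} → {p, q, r, s, t, u, v, w, x}.
Read '0': {p, q, r, s, t, u, v, w, x} → {p, q, r, s, t, u, v, w, x}.
Read '2': {p, q, r, s, t, u, v, w, x} → {p, q, r, s, u, w, x}.
Read '0': {p, q, r, s, u, w, x} → {p, q, r, s, t, u, v, w, x}.
The final set {p, q, r, s, t, u, v, w, x} contains the accepting states p, t, u, v.

Yes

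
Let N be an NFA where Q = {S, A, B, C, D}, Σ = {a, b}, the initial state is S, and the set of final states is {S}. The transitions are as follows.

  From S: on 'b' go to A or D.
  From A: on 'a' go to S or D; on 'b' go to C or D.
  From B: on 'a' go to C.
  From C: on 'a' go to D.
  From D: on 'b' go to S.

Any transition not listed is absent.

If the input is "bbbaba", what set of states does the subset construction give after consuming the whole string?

{S, D}

Start in {S}.
Read 'b': {S} → {A, D}.
Read 'b': {A, D} → {S, C, D}.
Read 'b': {S, C, D} → {S, A, D}.
Read 'a': {S, A, D} → {S, D}.
Read 'b': {S, D} → {S, A, D}.
Read 'a': {S, A, D} → {S, D}.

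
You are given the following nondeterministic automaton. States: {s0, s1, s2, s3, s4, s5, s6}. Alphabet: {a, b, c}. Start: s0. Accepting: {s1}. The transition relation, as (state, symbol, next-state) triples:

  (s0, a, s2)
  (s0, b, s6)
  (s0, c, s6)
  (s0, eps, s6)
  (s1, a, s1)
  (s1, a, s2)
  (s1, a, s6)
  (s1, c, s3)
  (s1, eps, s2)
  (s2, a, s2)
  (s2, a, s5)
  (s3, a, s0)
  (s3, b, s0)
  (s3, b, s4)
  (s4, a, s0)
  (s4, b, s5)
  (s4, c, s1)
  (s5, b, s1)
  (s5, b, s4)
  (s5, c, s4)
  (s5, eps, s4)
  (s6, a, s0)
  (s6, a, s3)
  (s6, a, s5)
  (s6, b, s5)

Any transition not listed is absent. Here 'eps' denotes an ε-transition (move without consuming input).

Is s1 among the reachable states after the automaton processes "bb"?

Start: ε-closure({s0}) = {s0, s6}.
Read 'b': s0→{s6}, s6→{s5}; union {s5, s6}; ε-closure = {s4, s5, s6}.
Read 'b': s4→{s5}, s5→{s1, s4}, s6→{s5}; union {s1, s4, s5}; ε-closure = {s1, s2, s4, s5}.
State s1 is in {s1, s2, s4, s5}.

Yes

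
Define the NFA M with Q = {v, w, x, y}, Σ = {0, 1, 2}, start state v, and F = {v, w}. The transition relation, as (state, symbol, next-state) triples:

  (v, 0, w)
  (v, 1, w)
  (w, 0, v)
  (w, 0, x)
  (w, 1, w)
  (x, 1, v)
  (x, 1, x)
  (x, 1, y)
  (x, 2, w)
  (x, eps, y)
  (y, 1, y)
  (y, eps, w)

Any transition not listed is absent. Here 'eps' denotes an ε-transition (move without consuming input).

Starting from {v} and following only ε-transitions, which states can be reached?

Begin with {v}.
No ε-moves leave this set, so the closure equals the set itself.

{v}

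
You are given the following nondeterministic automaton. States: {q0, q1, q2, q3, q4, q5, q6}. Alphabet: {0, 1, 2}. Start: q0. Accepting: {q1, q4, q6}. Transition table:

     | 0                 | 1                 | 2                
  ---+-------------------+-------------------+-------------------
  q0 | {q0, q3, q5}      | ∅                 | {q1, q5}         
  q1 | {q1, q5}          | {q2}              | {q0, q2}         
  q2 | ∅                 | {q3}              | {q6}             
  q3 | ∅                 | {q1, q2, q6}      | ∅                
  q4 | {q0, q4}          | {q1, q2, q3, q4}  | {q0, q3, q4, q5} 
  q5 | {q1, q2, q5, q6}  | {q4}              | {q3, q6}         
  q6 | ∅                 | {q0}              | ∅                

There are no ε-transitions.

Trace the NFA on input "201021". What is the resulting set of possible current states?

{q0, q1, q2, q3, q4, q6}

Start in {q0}.
Read '2': q0→{q1, q5}; now {q1, q5}.
Read '0': q1→{q1, q5}, q5→{q1, q2, q5, q6}; now {q1, q2, q5, q6}.
Read '1': q1→{q2}, q2→{q3}, q5→{q4}, q6→{q0}; now {q0, q2, q3, q4}.
Read '0': q0→{q0, q3, q5}, q2→∅, q3→∅, q4→{q0, q4}; now {q0, q3, q4, q5}.
Read '2': q0→{q1, q5}, q3→∅, q4→{q0, q3, q4, q5}, q5→{q3, q6}; now {q0, q1, q3, q4, q5, q6}.
Read '1': q0→∅, q1→{q2}, q3→{q1, q2, q6}, q4→{q1, q2, q3, q4}, q5→{q4}, q6→{q0}; now {q0, q1, q2, q3, q4, q6}.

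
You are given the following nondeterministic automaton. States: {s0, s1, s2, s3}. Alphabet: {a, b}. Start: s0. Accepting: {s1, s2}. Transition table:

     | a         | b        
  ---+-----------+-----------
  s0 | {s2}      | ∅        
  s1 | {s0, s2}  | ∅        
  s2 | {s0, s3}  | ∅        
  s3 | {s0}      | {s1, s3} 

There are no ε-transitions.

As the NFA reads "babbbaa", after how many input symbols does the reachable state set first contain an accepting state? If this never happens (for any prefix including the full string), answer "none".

Start in {s0}.
Read 'b': s0→∅; now ∅.
The set is empty and remains empty for the remaining 6 symbols.
No reachable set along the way intersects F.

none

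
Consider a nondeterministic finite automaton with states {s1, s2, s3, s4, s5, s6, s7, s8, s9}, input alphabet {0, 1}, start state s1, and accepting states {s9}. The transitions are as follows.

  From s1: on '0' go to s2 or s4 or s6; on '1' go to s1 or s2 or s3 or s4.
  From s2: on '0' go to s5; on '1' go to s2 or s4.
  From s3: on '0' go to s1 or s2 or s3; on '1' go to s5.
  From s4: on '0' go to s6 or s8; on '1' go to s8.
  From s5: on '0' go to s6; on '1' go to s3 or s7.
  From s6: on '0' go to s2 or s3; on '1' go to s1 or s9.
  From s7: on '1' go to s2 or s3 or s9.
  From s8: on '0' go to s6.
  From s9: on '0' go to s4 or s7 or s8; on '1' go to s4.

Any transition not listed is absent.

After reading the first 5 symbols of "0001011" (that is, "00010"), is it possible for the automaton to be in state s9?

Start in {s1}.
Read '0': {s1} → {s2, s4, s6}.
Read '0': {s2, s4, s6} → {s2, s3, s5, s6, s8}.
Read '0': {s2, s3, s5, s6, s8} → {s1, s2, s3, s5, s6}.
Read '1': {s1, s2, s3, s5, s6} → {s1, s2, s3, s4, s5, s7, s9}.
Read '0': {s1, s2, s3, s4, s5, s7, s9} → {s1, s2, s3, s4, s5, s6, s7, s8}.
State s9 is not in {s1, s2, s3, s4, s5, s6, s7, s8}.

No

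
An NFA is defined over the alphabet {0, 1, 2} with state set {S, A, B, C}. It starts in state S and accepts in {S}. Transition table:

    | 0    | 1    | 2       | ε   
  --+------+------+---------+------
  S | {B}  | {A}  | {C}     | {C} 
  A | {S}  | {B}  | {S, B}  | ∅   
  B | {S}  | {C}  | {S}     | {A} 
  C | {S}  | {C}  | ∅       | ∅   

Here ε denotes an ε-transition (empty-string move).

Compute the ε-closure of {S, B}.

{S, A, B, C}

Begin with {S, B}.
ε-move S → C; add C.
ε-move B → A; add A.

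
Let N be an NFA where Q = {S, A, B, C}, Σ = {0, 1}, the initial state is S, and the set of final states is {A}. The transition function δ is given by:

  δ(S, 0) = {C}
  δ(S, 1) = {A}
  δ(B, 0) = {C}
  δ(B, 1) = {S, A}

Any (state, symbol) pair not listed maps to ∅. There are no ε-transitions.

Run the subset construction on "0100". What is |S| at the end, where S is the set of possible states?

0

Start in {S}.
Read '0': S→{C}; now {C}.
Read '1': C→∅; now ∅.
The set is empty and remains empty for the remaining 2 symbols.
That set has 0 states.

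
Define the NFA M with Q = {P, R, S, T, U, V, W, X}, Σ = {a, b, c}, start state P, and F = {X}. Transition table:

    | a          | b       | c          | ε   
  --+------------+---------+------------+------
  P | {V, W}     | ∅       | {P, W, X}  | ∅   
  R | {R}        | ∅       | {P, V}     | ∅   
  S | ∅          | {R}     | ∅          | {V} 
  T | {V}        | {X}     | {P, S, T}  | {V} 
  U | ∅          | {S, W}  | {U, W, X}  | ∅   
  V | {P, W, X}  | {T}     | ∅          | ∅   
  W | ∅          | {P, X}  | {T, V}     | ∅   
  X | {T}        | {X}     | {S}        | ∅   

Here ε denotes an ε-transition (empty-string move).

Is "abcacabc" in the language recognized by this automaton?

Start in {P}.
Read 'a': {P} → {V, W}.
Read 'b': {V, W} → {P, T, V, X}.
Read 'c': {P, T, V, X} → {P, S, T, V, W, X}.
Read 'a': {P, S, T, V, W, X} → {P, T, V, W, X}.
Read 'c': {P, T, V, W, X} → {P, S, T, V, W, X}.
Read 'a': {P, S, T, V, W, X} → {P, T, V, W, X}.
Read 'b': {P, T, V, W, X} → {P, T, V, X}.
Read 'c': {P, T, V, X} → {P, S, T, V, W, X}.
The final set {P, S, T, V, W, X} contains the accepting state X.

Yes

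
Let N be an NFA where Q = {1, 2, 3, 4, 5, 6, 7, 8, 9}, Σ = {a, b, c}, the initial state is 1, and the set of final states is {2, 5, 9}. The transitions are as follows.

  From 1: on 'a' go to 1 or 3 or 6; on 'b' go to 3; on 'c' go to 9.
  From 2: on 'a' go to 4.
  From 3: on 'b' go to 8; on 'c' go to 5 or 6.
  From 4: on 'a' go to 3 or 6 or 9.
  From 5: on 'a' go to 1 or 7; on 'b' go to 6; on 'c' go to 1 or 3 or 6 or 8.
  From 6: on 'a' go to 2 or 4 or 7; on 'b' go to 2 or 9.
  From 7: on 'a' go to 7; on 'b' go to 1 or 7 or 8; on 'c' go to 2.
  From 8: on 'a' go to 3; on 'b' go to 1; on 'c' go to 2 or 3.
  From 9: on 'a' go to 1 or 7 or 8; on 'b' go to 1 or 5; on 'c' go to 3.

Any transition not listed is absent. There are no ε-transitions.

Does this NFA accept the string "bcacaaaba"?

No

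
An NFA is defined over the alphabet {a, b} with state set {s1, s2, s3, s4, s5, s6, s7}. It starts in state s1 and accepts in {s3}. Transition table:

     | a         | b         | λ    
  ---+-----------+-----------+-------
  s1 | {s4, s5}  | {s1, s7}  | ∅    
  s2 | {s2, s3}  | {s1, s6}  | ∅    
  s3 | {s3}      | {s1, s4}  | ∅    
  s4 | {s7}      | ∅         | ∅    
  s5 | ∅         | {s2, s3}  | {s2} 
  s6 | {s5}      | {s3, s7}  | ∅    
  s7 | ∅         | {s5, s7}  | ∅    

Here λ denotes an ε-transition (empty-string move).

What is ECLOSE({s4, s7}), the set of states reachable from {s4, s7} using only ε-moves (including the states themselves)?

Begin with {s4, s7}.
No ε-moves leave this set, so the closure equals the set itself.

{s4, s7}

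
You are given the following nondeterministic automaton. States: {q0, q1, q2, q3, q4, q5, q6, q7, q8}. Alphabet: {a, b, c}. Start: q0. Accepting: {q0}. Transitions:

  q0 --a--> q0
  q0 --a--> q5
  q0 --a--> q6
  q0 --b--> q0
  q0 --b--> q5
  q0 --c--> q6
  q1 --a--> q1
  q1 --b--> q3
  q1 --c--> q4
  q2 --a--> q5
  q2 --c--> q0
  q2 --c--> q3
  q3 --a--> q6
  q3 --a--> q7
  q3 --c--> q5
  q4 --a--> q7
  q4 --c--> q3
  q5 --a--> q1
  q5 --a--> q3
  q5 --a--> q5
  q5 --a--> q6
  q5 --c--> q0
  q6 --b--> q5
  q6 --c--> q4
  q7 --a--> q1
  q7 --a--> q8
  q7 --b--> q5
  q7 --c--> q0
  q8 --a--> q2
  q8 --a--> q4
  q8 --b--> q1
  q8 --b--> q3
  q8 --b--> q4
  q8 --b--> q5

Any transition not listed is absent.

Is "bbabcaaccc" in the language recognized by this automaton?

No

Start in {q0}.
Read 'b': q0→{q0, q5}; now {q0, q5}.
Read 'b': q0→{q0, q5}, q5→∅; now {q0, q5}.
Read 'a': q0→{q0, q5, q6}, q5→{q1, q3, q5, q6}; now {q0, q1, q3, q5, q6}.
Read 'b': q0→{q0, q5}, q1→{q3}, q3→∅, q5→∅, q6→{q5}; now {q0, q3, q5}.
Read 'c': q0→{q6}, q3→{q5}, q5→{q0}; now {q0, q5, q6}.
Read 'a': q0→{q0, q5, q6}, q5→{q1, q3, q5, q6}, q6→∅; now {q0, q1, q3, q5, q6}.
Read 'a': q0→{q0, q5, q6}, q1→{q1}, q3→{q6, q7}, q5→{q1, q3, q5, q6}, q6→∅; now {q0, q1, q3, q5, q6, q7}.
Read 'c': q0→{q6}, q1→{q4}, q3→{q5}, q5→{q0}, q6→{q4}, q7→{q0}; now {q0, q4, q5, q6}.
Read 'c': q0→{q6}, q4→{q3}, q5→{q0}, q6→{q4}; now {q0, q3, q4, q6}.
Read 'c': q0→{q6}, q3→{q5}, q4→{q3}, q6→{q4}; now {q3, q4, q5, q6}.
The final set {q3, q4, q5, q6} contains no accepting state.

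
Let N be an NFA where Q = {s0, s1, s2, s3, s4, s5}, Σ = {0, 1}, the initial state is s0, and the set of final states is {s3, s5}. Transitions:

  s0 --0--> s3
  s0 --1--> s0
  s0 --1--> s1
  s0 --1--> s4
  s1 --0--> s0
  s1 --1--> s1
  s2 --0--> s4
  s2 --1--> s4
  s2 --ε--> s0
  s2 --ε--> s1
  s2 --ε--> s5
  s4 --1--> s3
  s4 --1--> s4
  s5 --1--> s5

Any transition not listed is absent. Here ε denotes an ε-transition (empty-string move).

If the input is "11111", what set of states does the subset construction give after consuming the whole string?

Start in {s0}.
Read '1': s0→{s0, s1, s4}; now {s0, s1, s4}.
Read '1': s0→{s0, s1, s4}, s1→{s1}, s4→{s3, s4}; now {s0, s1, s3, s4}.
Read '1': s0→{s0, s1, s4}, s1→{s1}, s3→∅, s4→{s3, s4}; now {s0, s1, s3, s4}.
Read '1': s0→{s0, s1, s4}, s1→{s1}, s3→∅, s4→{s3, s4}; now {s0, s1, s3, s4}.
Read '1': s0→{s0, s1, s4}, s1→{s1}, s3→∅, s4→{s3, s4}; now {s0, s1, s3, s4}.

{s0, s1, s3, s4}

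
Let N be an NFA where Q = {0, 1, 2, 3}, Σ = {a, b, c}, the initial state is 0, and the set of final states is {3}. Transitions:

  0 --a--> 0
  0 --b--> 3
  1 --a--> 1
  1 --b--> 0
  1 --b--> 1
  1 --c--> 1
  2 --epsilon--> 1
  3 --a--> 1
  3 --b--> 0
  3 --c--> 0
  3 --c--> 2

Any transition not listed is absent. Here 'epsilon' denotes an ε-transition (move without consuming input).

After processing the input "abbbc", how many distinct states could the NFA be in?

3

Start in {0}.
Read 'a': {0} → {0}.
Read 'b': {0} → {3}.
Read 'b': {3} → {0}.
Read 'b': {0} → {3}.
Read 'c': {3} → {0, 1, 2}.
That set has 3 states.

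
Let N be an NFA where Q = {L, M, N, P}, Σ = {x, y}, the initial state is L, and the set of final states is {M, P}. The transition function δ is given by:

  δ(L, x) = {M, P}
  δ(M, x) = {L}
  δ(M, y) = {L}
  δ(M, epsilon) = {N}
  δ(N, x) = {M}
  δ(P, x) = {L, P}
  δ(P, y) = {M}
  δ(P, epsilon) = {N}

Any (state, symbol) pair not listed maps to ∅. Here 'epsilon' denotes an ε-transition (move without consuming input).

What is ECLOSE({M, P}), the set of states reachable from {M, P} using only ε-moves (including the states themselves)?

Begin with {M, P}.
ε-move M → N; add N.

{M, N, P}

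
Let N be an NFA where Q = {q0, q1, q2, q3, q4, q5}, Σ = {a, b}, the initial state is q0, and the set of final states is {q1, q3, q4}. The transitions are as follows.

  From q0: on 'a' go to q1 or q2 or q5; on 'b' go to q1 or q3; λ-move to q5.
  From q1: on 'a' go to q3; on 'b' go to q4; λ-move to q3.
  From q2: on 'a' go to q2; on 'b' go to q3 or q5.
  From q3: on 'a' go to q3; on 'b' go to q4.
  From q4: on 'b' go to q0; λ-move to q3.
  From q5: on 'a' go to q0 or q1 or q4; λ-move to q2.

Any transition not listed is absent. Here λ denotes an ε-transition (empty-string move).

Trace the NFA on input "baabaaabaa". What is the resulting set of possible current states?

{q0, q1, q2, q3, q4, q5}

Start: ε-closure({q0}) = {q0, q2, q5}.
Read 'b': {q0, q2, q5} → {q1, q2, q3, q5}.
Read 'a': {q1, q2, q3, q5} → {q0, q1, q2, q3, q4, q5}.
Read 'a': {q0, q1, q2, q3, q4, q5} → {q0, q1, q2, q3, q4, q5}.
Read 'b': {q0, q1, q2, q3, q4, q5} → {q0, q1, q2, q3, q4, q5}.
Read 'a': {q0, q1, q2, q3, q4, q5} → {q0, q1, q2, q3, q4, q5}.
Read 'a': {q0, q1, q2, q3, q4, q5} → {q0, q1, q2, q3, q4, q5}.
Read 'a': {q0, q1, q2, q3, q4, q5} → {q0, q1, q2, q3, q4, q5}.
Read 'b': {q0, q1, q2, q3, q4, q5} → {q0, q1, q2, q3, q4, q5}.
Read 'a': {q0, q1, q2, q3, q4, q5} → {q0, q1, q2, q3, q4, q5}.
Read 'a': {q0, q1, q2, q3, q4, q5} → {q0, q1, q2, q3, q4, q5}.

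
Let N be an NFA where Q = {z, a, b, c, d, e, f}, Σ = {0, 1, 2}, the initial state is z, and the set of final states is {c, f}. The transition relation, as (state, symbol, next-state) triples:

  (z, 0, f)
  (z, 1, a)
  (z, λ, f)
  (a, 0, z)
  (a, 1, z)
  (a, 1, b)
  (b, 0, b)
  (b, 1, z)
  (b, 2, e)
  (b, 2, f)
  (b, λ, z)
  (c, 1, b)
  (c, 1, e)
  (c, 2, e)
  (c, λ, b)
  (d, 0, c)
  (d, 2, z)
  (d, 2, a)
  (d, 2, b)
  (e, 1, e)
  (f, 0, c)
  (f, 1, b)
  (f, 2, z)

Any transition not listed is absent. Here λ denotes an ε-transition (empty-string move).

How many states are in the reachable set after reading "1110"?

4

Start: ε-closure({z}) = {z, f}.
Read '1': z→{a}, f→{b}; union {a, b}; ε-closure = {z, a, b, f}.
Read '1': z→{a}, a→{z, b}, b→{z}, f→{b}; union {z, a, b}; ε-closure = {z, a, b, f}.
Read '1': z→{a}, a→{z, b}, b→{z}, f→{b}; union {z, a, b}; ε-closure = {z, a, b, f}.
Read '0': z→{f}, a→{z}, b→{b}, f→{c}; now {z, b, c, f}.
That set has 4 states.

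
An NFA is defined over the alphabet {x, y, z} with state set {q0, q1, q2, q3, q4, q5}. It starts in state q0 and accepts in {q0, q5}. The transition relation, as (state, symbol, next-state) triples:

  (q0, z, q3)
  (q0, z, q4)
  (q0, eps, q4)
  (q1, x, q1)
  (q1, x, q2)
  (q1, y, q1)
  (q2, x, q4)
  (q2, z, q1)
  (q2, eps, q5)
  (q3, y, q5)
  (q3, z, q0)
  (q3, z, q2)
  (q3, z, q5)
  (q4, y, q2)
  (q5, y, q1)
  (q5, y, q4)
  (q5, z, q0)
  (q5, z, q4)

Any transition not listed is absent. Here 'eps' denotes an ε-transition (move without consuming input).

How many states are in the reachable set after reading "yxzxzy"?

0

Start: ε-closure({q0}) = {q0, q4}.
Read 'y': {q0, q4} → {q2, q5}.
Read 'x': {q2, q5} → {q4}.
Read 'z': {q4} → ∅.
The set is empty and remains empty for the remaining 3 symbols.
That set has 0 states.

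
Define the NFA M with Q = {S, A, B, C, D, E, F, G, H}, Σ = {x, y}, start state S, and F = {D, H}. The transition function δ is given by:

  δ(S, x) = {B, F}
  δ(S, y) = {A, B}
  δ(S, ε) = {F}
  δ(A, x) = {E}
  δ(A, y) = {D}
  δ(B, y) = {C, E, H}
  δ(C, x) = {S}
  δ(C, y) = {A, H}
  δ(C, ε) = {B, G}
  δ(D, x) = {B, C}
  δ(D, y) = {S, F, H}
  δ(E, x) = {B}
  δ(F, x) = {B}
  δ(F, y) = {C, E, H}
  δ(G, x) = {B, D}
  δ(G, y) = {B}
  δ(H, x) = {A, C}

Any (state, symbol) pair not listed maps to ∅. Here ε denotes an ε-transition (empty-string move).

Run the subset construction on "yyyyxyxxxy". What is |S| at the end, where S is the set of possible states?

Start: ε-closure({S}) = {S, F}.
Read 'y': S→{A, B}, F→{C, E, H}; union {A, B, C, E, H}; ε-closure = {A, B, C, E, G, H}.
Read 'y': A→{D}, B→{C, E, H}, C→{A, H}, E→∅, G→{B}, H→∅; union {A, B, C, D, E, H}; ε-closure = {A, B, C, D, E, G, H}.
Read 'y': A→{D}, B→{C, E, H}, C→{A, H}, D→{S, F, H}, E→∅, G→{B}, H→∅; union {S, A, B, C, D, E, F, H}; ε-closure = {S, A, B, C, D, E, F, G, H}.
Read 'y': S→{A, B}, A→{D}, B→{C, E, H}, C→{A, H}, D→{S, F, H}, E→∅, F→{C, E, H}, G→{B}, H→∅; union {S, A, B, C, D, E, F, H}; ε-closure = {S, A, B, C, D, E, F, G, H}.
Read 'x': S→{B, F}, A→{E}, B→∅, C→{S}, D→{B, C}, E→{B}, F→{B}, G→{B, D}, H→{A, C}; union {S, A, B, C, D, E, F}; ε-closure = {S, A, B, C, D, E, F, G}.
Read 'y': S→{A, B}, A→{D}, B→{C, E, H}, C→{A, H}, D→{S, F, H}, E→∅, F→{C, E, H}, G→{B}; union {S, A, B, C, D, E, F, H}; ε-closure = {S, A, B, C, D, E, F, G, H}.
Read 'x': S→{B, F}, A→{E}, B→∅, C→{S}, D→{B, C}, E→{B}, F→{B}, G→{B, D}, H→{A, C}; union {S, A, B, C, D, E, F}; ε-closure = {S, A, B, C, D, E, F, G}.
Read 'x': S→{B, F}, A→{E}, B→∅, C→{S}, D→{B, C}, E→{B}, F→{B}, G→{B, D}; union {S, B, C, D, E, F}; ε-closure = {S, B, C, D, E, F, G}.
Read 'x': S→{B, F}, B→∅, C→{S}, D→{B, C}, E→{B}, F→{B}, G→{B, D}; union {S, B, C, D, F}; ε-closure = {S, B, C, D, F, G}.
Read 'y': S→{A, B}, B→{C, E, H}, C→{A, H}, D→{S, F, H}, F→{C, E, H}, G→{B}; union {S, A, B, C, E, F, H}; ε-closure = {S, A, B, C, E, F, G, H}.
That set has 8 states.

8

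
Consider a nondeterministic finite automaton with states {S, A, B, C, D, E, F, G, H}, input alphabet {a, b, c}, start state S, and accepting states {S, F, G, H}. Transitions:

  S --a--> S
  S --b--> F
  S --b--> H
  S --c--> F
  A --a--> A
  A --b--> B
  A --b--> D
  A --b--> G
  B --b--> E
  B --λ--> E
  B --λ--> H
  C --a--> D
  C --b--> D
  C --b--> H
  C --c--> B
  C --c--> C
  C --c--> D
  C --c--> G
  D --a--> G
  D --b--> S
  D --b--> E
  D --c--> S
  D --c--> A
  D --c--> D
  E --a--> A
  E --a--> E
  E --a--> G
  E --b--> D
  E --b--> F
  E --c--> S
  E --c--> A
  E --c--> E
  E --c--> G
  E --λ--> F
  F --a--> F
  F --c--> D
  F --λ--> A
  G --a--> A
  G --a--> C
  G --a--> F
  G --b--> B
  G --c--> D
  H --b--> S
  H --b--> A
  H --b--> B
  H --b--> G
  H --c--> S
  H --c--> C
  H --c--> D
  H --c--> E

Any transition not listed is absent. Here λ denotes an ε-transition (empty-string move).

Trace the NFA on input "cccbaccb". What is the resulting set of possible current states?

{S, A, B, D, E, F, G, H}

Start in {S}.
Read 'c': S→{F}; union {F}; ε-closure = {A, F}.
Read 'c': A→∅, F→{D}; now {D}.
Read 'c': D→{S, A, D}; now {S, A, D}.
Read 'b': S→{F, H}, A→{B, D, G}, D→{S, E}; union {S, B, D, E, F, G, H}; ε-closure = {S, A, B, D, E, F, G, H}.
Read 'a': S→{S}, A→{A}, B→∅, D→{G}, E→{A, E, G}, F→{F}, G→{A, C, F}, H→∅; now {S, A, C, E, F, G}.
Read 'c': S→{F}, A→∅, C→{B, C, D, G}, E→{S, A, E, G}, F→{D}, G→{D}; union {S, A, B, C, D, E, F, G}; ε-closure = {S, A, B, C, D, E, F, G, H}.
Read 'c': S→{F}, A→∅, B→∅, C→{B, C, D, G}, D→{S, A, D}, E→{S, A, E, G}, F→{D}, G→{D}, H→{S, C, D, E}; union {S, A, B, C, D, E, F, G}; ε-closure = {S, A, B, C, D, E, F, G, H}.
Read 'b': S→{F, H}, A→{B, D, G}, B→{E}, C→{D, H}, D→{S, E}, E→{D, F}, F→∅, G→{B}, H→{S, A, B, G}; now {S, A, B, D, E, F, G, H}.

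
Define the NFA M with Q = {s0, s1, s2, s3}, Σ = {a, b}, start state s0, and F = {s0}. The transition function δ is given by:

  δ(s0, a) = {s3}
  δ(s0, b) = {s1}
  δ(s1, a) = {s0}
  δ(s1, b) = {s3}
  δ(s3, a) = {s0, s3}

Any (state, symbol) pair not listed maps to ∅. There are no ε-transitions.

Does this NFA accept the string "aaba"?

Start in {s0}.
Read 'a': s0→{s3}; now {s3}.
Read 'a': s3→{s0, s3}; now {s0, s3}.
Read 'b': s0→{s1}, s3→∅; now {s1}.
Read 'a': s1→{s0}; now {s0}.
The final set {s0} contains the accepting state s0.

Yes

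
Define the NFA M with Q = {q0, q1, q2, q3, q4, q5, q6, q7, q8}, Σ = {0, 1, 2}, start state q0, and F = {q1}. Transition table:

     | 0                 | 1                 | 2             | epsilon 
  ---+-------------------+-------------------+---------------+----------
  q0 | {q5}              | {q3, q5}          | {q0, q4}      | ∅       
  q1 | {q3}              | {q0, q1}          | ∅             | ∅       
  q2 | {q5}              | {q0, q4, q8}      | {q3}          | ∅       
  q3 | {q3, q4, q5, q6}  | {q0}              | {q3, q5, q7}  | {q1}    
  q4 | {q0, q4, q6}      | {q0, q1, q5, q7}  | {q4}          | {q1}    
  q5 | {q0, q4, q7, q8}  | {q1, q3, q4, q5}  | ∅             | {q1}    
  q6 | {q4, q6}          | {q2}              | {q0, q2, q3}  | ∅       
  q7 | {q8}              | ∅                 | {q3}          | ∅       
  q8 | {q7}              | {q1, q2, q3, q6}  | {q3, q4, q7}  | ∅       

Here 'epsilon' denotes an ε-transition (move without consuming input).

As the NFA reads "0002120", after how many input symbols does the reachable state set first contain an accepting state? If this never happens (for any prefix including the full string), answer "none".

1

Start in {q0}.
Read '0': {q0} → {q1, q5}.
None of the earlier sets intersect F, but {q1, q5} does.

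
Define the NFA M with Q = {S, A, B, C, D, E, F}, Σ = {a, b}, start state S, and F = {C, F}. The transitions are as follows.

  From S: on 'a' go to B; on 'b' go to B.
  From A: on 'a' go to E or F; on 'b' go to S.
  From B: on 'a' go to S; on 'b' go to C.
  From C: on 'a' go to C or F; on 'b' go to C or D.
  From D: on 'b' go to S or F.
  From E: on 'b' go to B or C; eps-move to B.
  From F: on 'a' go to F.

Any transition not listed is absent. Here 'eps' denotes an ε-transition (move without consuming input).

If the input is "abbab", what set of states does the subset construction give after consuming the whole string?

{C, D}

Start in {S}.
Read 'a': {S} → {B}.
Read 'b': {B} → {C}.
Read 'b': {C} → {C, D}.
Read 'a': {C, D} → {C, F}.
Read 'b': {C, F} → {C, D}.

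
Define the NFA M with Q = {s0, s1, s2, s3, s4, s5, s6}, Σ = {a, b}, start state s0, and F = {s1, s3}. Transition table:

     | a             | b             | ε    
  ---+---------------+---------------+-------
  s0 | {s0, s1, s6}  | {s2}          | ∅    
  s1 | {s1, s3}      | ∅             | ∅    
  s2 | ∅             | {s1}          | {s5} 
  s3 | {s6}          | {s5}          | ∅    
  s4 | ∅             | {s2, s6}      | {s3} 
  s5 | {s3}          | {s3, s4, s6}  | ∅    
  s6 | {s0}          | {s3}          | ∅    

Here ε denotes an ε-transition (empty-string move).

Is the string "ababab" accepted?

Yes

Start in {s0}.
Read 'a': s0→{s0, s1, s6}; now {s0, s1, s6}.
Read 'b': s0→{s2}, s1→∅, s6→{s3}; union {s2, s3}; ε-closure = {s2, s3, s5}.
Read 'a': s2→∅, s3→{s6}, s5→{s3}; now {s3, s6}.
Read 'b': s3→{s5}, s6→{s3}; now {s3, s5}.
Read 'a': s3→{s6}, s5→{s3}; now {s3, s6}.
Read 'b': s3→{s5}, s6→{s3}; now {s3, s5}.
The final set {s3, s5} contains the accepting state s3.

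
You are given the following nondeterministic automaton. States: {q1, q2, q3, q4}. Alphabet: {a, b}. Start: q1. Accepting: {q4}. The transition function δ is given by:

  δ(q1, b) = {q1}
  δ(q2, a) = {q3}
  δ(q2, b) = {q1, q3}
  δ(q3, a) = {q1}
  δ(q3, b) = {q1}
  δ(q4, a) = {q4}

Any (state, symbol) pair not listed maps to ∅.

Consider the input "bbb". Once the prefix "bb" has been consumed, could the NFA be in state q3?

Start in {q1}.
Read 'b': q1→{q1}; now {q1}.
Read 'b': q1→{q1}; now {q1}.
State q3 is not in {q1}.

No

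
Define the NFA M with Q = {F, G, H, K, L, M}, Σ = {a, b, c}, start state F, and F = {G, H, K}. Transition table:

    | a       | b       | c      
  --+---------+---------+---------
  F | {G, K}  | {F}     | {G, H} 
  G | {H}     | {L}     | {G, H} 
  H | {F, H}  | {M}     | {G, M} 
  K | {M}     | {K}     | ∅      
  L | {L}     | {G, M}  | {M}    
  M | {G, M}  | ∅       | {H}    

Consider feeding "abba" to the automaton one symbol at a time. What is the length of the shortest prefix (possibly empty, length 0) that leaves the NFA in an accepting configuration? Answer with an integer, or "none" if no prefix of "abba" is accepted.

Start in {F}.
Read 'a': {F} → {G, K}.
None of the earlier sets intersect F, but {G, K} does.

1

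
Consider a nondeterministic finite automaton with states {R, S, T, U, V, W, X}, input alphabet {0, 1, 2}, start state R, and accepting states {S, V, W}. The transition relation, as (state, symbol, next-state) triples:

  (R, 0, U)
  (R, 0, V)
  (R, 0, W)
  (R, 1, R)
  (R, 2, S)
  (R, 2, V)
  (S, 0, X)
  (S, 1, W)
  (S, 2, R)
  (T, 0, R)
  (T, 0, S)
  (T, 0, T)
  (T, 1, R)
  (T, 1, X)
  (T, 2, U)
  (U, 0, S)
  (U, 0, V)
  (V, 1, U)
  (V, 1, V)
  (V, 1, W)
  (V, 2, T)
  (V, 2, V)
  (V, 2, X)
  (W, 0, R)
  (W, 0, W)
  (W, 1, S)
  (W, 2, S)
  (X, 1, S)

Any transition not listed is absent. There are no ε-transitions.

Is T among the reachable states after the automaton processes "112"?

No

Start in {R}.
Read '1': {R} → {R}.
Read '1': {R} → {R}.
Read '2': {R} → {S, V}.
State T is not in {S, V}.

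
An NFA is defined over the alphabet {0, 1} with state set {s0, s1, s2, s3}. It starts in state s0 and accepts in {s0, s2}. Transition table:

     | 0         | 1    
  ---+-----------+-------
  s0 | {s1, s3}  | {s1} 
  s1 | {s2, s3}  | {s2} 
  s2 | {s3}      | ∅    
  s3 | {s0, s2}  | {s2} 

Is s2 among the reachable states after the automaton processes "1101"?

Start in {s0}.
Read '1': s0→{s1}; now {s1}.
Read '1': s1→{s2}; now {s2}.
Read '0': s2→{s3}; now {s3}.
Read '1': s3→{s2}; now {s2}.
State s2 is in {s2}.

Yes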